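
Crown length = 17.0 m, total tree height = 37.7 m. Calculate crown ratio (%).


Formula: Crown Ratio = (Crown Length / Total Height) * 100
CR = (17.0 m / 37.7 m) * 100
CR = 0.4509 * 100 = 45.1%

45.1


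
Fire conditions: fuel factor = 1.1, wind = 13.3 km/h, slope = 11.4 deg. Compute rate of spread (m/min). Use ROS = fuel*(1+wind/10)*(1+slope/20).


Formula: ROS = fuel * (1 + wind/10) * (1 + slope/20)
Wind factor = 1 + 13.3/10 = 2.33
Slope factor = 1 + 11.4/20 = 1.57
ROS = 1.1 * 2.33 * 1.57 = 4.02 m/min

4.02


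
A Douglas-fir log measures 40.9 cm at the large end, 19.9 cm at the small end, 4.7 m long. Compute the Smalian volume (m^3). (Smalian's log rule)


Smalian: V = (A1 + A2)/2 * L,  A = pi*(D/200)^2
A1 = pi*(40.9/200)^2 = 0.131382 m^2
A2 = pi*(19.9/200)^2 = 0.031103 m^2
V = (0.131382+0.031103)/2*4.7 = 0.3818 m^3

0.3818


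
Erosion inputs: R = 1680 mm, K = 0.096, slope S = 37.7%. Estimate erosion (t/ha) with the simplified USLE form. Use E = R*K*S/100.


Formula: E = R * K * S / 100  (simplified USLE)
R * K = 1680 * 0.096 = 161.28
E = 161.28 * 37.7 / 100 = 60.8 t/ha

60.8


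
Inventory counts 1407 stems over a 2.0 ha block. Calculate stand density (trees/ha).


Formula: Stand Density = N_trees / Area_ha
Density = 1407 trees / 2.0 ha
Density = 704 trees/ha

704


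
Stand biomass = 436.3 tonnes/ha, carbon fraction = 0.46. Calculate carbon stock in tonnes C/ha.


Formula: Carbon Stock = Biomass * Carbon Fraction
C = 436.3 t/ha * 0.46
C = 200.7 t C/ha

200.7


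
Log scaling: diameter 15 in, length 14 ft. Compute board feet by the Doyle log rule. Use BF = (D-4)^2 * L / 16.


Doyle: BF = (D - 4)^2 * L / 16
Adjusted diameter = 15 - 4 = 11 in
(D-4)^2 = 11^2 = 121
BF = 121 * 14 / 16 = 106 BF

106


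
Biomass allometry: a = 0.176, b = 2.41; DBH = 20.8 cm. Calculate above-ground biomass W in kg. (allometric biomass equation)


Formula: W = a * DBH^b  (allometric power law)
DBH^b = 20.8^2.41 = 1501.5252
W = 0.176 * 1501.5252 = 264.3 kg

264.3


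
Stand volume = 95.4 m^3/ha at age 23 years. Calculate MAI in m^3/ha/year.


Formula: MAI = Total Volume / Stand Age
MAI = 95.4 m^3/ha / 23 years
MAI = 4.15 m^3/ha/year

4.15


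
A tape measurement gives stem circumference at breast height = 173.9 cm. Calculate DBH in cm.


Formula: DBH = C / pi
DBH = 173.9 / pi
pi = 3.14159...
DBH = 55.4 cm

55.4


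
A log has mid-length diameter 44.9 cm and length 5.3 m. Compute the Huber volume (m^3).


Huber: V = Am * L,  Am = pi*(Dm/200)^2
Am = pi*(44.9/200)^2 = 0.158337 m^2
V = 0.158337*5.3 = 0.8392 m^3

0.8392


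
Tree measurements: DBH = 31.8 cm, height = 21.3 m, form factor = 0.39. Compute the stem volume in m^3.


Formula: V = pi * (DBH/200)^2 * H * ff
Radius = DBH/200 = 31.8/200 = 0.159 m
Radius^2 = 0.159^2 = 0.025281 m^2
V = pi * 0.025281 * 21.3 * 0.39
V = 0.66 m^3

0.66


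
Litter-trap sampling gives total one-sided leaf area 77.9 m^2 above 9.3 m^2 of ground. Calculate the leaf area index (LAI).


Formula: LAI = total leaf area / ground area  (dimensionless)
LAI = 77.9 m^2 / 9.3 m^2
LAI = 8.38

8.38


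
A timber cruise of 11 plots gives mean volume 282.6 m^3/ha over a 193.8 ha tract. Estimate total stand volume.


Formula: Total Volume = Mean Volume per ha * Total Area
Total Volume = 282.6 m^3/ha * 193.8 ha
Total Volume = 54768 m^3

54768


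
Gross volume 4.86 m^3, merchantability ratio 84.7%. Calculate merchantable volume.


Formula: MV = V_total * (merchantable_pct / 100)
Merchantable fraction = 84.7% / 100 = 0.847
MV = 4.86 m^3 * 0.847 = 4.116 m^3

4.116


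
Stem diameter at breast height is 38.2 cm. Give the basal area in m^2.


Formula: BA = pi * (DBH/2)^2 / 10000  (cm^2 to m^2)
Radius = DBH/2 = 38.2/2 = 19.1 cm
BA = pi * 19.1^2 / 10000
   = 1146.0844 cm^2 / 10000
   = 0.1146 m^2

0.1146


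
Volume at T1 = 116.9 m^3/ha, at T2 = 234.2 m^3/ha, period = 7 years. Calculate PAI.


Formula: PAI = (V_T2 - V_T1) / (T2 - T1)
Volume increment = 234.2 - 116.9 = 117.3 m^3/ha
PAI = 117.3 / 7 = 16.76 m^3/ha/year

16.76


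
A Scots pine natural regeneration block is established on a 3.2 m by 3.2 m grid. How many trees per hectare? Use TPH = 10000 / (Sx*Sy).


Formula: TPH = 10000 m^2/ha / (spacing_x * spacing_y)
Area per tree = 3.2 m * 3.2 m = 10.24 m^2
TPH = 10000 / 10.24 = 977 trees/ha

977


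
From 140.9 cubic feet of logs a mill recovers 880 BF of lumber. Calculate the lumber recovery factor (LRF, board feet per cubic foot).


Formula: LRF = Lumber Output (BF) / Log Input (ft^3)
LRF = 880 BF / 140.9 ft^3
LRF = 6.25 BF/ft^3

6.25


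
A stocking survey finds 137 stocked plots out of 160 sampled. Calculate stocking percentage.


Formula: Stocking % = stocked plots / total plots * 100
Stocking = 137 / 160 * 100
Stocking = 0.8562 * 100 = 85.6%

85.6


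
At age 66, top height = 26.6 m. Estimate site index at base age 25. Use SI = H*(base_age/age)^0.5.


Formula: SI = H_dom * (base_age / age)^0.5
Age ratio = 25 / 66 = 0.37879
sqrt(age_ratio) = 0.61546
SI = 26.6 * 0.61546 = 16.4 m

16.4


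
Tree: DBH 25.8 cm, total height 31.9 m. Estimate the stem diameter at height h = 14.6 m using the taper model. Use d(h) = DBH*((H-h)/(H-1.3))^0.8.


Taper: d(h) = DBH * ((H - h) / (H - 1.3))^0.8
Numerator = H - h = 31.9 - 14.6 = 17.3 m
Denominator = H - 1.3 = 31.9 - 1.3 = 30.6 m
Ratio = 17.3 / 30.6 = 0.56536
d = 25.8 * 0.56536^0.8 = 16.3 cm

16.3


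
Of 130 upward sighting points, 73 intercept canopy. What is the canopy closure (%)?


Formula: Canopy closure = covered points / total points * 100
Closure = 73 / 130 * 100
Closure = 0.5615 * 100 = 56.2%

56.2


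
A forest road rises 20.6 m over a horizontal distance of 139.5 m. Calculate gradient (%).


Formula: Gradient = rise / run * 100
Gradient = 20.6 / 139.5 * 100 = 14.8%

14.8


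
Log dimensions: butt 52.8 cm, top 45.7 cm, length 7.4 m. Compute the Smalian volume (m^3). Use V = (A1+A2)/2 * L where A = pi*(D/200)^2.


Smalian: V = (A1 + A2)/2 * L,  A = pi*(D/200)^2
A1 = pi*(52.8/200)^2 = 0.218956 m^2
A2 = pi*(45.7/200)^2 = 0.16403 m^2
V = (0.218956+0.16403)/2*7.4 = 1.417 m^3

1.417


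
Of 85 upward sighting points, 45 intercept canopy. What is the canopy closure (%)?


Formula: Canopy closure = covered points / total points * 100
Closure = 45 / 85 * 100
Closure = 0.5294 * 100 = 52.9%

52.9


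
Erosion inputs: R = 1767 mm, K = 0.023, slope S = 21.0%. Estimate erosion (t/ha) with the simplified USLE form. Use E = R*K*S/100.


Formula: E = R * K * S / 100  (simplified USLE)
R * K = 1767 * 0.023 = 40.641
E = 40.641 * 21.0 / 100 = 8.53 t/ha

8.53


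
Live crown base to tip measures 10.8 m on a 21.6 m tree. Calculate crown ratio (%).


Formula: Crown Ratio = (Crown Length / Total Height) * 100
CR = (10.8 m / 21.6 m) * 100
CR = 0.5 * 100 = 50.0%

50.0


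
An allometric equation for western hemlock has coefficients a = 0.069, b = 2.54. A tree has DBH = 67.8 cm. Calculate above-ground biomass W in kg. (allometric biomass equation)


Formula: W = a * DBH^b  (allometric power law)
DBH^b = 67.8^2.54 = 44804.6844
W = 0.069 * 44804.6844 = 3091.5 kg

3091.5


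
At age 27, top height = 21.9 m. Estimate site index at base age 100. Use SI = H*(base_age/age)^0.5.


Formula: SI = H_dom * (base_age / age)^0.5
Age ratio = 100 / 27 = 3.7037
sqrt(age_ratio) = 1.9245
SI = 21.9 * 1.9245 = 42.1 m

42.1


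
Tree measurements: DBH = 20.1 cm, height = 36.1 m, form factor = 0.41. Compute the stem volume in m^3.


Formula: V = pi * (DBH/200)^2 * H * ff
Radius = DBH/200 = 20.1/200 = 0.1005 m
Radius^2 = 0.1005^2 = 0.01010025 m^2
V = pi * 0.01010025 * 36.1 * 0.41
V = 0.47 m^3

0.47


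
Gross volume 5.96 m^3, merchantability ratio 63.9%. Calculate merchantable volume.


Formula: MV = V_total * (merchantable_pct / 100)
Merchantable fraction = 63.9% / 100 = 0.639
MV = 5.96 m^3 * 0.639 = 3.808 m^3

3.808


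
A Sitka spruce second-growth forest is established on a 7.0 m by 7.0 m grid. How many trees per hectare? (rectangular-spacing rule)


Formula: TPH = 10000 m^2/ha / (spacing_x * spacing_y)
Area per tree = 7.0 m * 7.0 m = 49.0 m^2
TPH = 10000 / 49.0 = 204 trees/ha

204


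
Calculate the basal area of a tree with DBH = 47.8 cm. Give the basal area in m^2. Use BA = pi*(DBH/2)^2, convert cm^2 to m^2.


Formula: BA = pi * (DBH/2)^2 / 10000  (cm^2 to m^2)
Radius = DBH/2 = 47.8/2 = 23.9 cm
BA = pi * 23.9^2 / 10000
   = 1794.5091 cm^2 / 10000
   = 0.1795 m^2

0.1795


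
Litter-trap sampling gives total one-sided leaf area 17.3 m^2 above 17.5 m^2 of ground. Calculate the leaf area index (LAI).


Formula: LAI = total leaf area / ground area  (dimensionless)
LAI = 17.3 m^2 / 17.5 m^2
LAI = 0.99

0.99


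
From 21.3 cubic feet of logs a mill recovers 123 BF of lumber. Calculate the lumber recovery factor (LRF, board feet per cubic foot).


Formula: LRF = Lumber Output (BF) / Log Input (ft^3)
LRF = 123 BF / 21.3 ft^3
LRF = 5.77 BF/ft^3

5.77


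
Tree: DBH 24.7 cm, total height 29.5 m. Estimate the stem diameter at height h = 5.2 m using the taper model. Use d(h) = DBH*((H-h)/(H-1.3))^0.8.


Taper: d(h) = DBH * ((H - h) / (H - 1.3))^0.8
Numerator = H - h = 29.5 - 5.2 = 24.3 m
Denominator = H - 1.3 = 29.5 - 1.3 = 28.2 m
Ratio = 24.3 / 28.2 = 0.8617
d = 24.7 * 0.8617^0.8 = 21.9 cm

21.9


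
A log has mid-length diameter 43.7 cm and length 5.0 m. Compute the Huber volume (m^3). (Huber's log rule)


Huber: V = Am * L,  Am = pi*(Dm/200)^2
Am = pi*(43.7/200)^2 = 0.149987 m^2
V = 0.149987*5.0 = 0.7499 m^3

0.7499


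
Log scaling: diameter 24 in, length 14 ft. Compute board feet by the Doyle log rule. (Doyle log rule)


Doyle: BF = (D - 4)^2 * L / 16
Adjusted diameter = 24 - 4 = 20 in
(D-4)^2 = 20^2 = 400
BF = 400 * 14 / 16 = 350 BF

350


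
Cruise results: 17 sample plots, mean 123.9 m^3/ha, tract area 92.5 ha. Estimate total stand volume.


Formula: Total Volume = Mean Volume per ha * Total Area
Total Volume = 123.9 m^3/ha * 92.5 ha
Total Volume = 11461 m^3

11461


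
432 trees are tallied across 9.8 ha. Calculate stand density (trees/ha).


Formula: Stand Density = N_trees / Area_ha
Density = 432 trees / 9.8 ha
Density = 44 trees/ha

44


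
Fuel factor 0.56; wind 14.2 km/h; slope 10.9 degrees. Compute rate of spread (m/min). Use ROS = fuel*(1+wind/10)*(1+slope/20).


Formula: ROS = fuel * (1 + wind/10) * (1 + slope/20)
Wind factor = 1 + 14.2/10 = 2.42
Slope factor = 1 + 10.9/20 = 1.545
ROS = 0.56 * 2.42 * 1.545 = 2.09 m/min

2.09


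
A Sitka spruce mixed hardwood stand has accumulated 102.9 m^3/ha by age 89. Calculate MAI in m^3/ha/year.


Formula: MAI = Total Volume / Stand Age
MAI = 102.9 m^3/ha / 89 years
MAI = 1.16 m^3/ha/year

1.16


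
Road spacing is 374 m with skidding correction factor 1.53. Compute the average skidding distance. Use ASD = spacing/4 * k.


Formula: ASD = (spacing / 4) * correction
Uncorrected distance = spacing / 4 = 374 / 4 = 93.5 m
ASD = 93.5 * 1.53 = 143 m

143


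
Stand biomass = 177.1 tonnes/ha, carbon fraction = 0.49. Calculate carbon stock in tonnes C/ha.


Formula: Carbon Stock = Biomass * Carbon Fraction
C = 177.1 t/ha * 0.49
C = 86.8 t C/ha

86.8


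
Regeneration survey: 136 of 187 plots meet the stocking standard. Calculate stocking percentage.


Formula: Stocking % = stocked plots / total plots * 100
Stocking = 136 / 187 * 100
Stocking = 0.7273 * 100 = 72.7%

72.7


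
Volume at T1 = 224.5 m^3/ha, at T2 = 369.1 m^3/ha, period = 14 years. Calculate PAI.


Formula: PAI = (V_T2 - V_T1) / (T2 - T1)
Volume increment = 369.1 - 224.5 = 144.6 m^3/ha
PAI = 144.6 / 14 = 10.33 m^3/ha/year

10.33


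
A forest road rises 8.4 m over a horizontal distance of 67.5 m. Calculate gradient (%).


Formula: Gradient = rise / run * 100
Gradient = 8.4 / 67.5 * 100 = 12.4%

12.4


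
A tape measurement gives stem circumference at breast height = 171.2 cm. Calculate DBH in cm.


Formula: DBH = C / pi
DBH = 171.2 / pi
pi = 3.14159...
DBH = 54.5 cm

54.5


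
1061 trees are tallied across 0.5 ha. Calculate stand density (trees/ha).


Formula: Stand Density = N_trees / Area_ha
Density = 1061 trees / 0.5 ha
Density = 2122 trees/ha

2122


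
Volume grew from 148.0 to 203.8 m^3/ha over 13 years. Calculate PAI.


Formula: PAI = (V_T2 - V_T1) / (T2 - T1)
Volume increment = 203.8 - 148.0 = 55.8 m^3/ha
PAI = 55.8 / 13 = 4.29 m^3/ha/year

4.29


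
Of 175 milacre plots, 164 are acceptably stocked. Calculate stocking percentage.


Formula: Stocking % = stocked plots / total plots * 100
Stocking = 164 / 175 * 100
Stocking = 0.9371 * 100 = 93.7%

93.7


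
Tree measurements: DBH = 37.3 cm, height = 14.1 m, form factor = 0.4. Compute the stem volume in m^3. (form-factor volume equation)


Formula: V = pi * (DBH/200)^2 * H * ff
Radius = DBH/200 = 37.3/200 = 0.1865 m
Radius^2 = 0.1865^2 = 0.03478225 m^2
V = pi * 0.03478225 * 14.1 * 0.4
V = 0.616 m^3

0.616


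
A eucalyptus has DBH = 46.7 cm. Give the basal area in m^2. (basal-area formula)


Formula: BA = pi * (DBH/2)^2 / 10000  (cm^2 to m^2)
Radius = DBH/2 = 46.7/2 = 23.35 cm
BA = pi * 23.35^2 / 10000
   = 1712.867 cm^2 / 10000
   = 0.1713 m^2

0.1713


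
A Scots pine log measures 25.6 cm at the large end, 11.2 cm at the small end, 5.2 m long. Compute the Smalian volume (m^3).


Smalian: V = (A1 + A2)/2 * L,  A = pi*(D/200)^2
A1 = pi*(25.6/200)^2 = 0.051472 m^2
A2 = pi*(11.2/200)^2 = 0.009852 m^2
V = (0.051472+0.009852)/2*5.2 = 0.1594 m^3

0.1594


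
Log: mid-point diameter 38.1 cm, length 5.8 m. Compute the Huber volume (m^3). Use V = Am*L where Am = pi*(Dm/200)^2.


Huber: V = Am * L,  Am = pi*(Dm/200)^2
Am = pi*(38.1/200)^2 = 0.114009 m^2
V = 0.114009*5.8 = 0.6613 m^3

0.6613


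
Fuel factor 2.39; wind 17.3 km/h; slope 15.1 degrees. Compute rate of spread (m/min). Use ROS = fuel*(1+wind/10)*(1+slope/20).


Formula: ROS = fuel * (1 + wind/10) * (1 + slope/20)
Wind factor = 1 + 17.3/10 = 2.73
Slope factor = 1 + 15.1/20 = 1.755
ROS = 2.39 * 2.73 * 1.755 = 11.45 m/min

11.45


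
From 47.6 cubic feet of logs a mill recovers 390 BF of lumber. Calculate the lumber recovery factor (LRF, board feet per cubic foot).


Formula: LRF = Lumber Output (BF) / Log Input (ft^3)
LRF = 390 BF / 47.6 ft^3
LRF = 8.19 BF/ft^3

8.19


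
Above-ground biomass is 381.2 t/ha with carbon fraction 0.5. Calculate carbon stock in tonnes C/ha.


Formula: Carbon Stock = Biomass * Carbon Fraction
C = 381.2 t/ha * 0.5
C = 190.6 t C/ha

190.6


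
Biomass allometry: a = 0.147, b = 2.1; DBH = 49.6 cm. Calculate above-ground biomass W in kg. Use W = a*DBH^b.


Formula: W = a * DBH^b  (allometric power law)
DBH^b = 49.6^2.1 = 3635.0595
W = 0.147 * 3635.0595 = 534.4 kg

534.4


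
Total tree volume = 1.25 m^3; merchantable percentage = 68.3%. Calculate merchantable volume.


Formula: MV = V_total * (merchantable_pct / 100)
Merchantable fraction = 68.3% / 100 = 0.683
MV = 1.25 m^3 * 0.683 = 0.854 m^3

0.854


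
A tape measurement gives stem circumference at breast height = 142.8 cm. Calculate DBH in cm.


Formula: DBH = C / pi
DBH = 142.8 / pi
pi = 3.14159...
DBH = 45.5 cm

45.5


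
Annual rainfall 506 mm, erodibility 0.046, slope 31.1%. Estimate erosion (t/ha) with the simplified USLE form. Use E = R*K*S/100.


Formula: E = R * K * S / 100  (simplified USLE)
R * K = 506 * 0.046 = 23.276
E = 23.276 * 31.1 / 100 = 7.24 t/ha

7.24


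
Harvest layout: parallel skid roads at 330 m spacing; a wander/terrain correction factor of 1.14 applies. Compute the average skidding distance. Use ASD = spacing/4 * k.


Formula: ASD = (spacing / 4) * correction
Uncorrected distance = spacing / 4 = 330 / 4 = 82.5 m
ASD = 82.5 * 1.14 = 94 m

94


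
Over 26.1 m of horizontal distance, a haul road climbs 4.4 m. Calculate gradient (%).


Formula: Gradient = rise / run * 100
Gradient = 4.4 / 26.1 * 100 = 16.9%

16.9


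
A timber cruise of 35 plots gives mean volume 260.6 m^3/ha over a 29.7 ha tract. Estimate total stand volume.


Formula: Total Volume = Mean Volume per ha * Total Area
Total Volume = 260.6 m^3/ha * 29.7 ha
Total Volume = 7740 m^3

7740


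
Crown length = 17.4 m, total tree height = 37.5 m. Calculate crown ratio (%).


Formula: Crown Ratio = (Crown Length / Total Height) * 100
CR = (17.4 m / 37.5 m) * 100
CR = 0.464 * 100 = 46.4%

46.4


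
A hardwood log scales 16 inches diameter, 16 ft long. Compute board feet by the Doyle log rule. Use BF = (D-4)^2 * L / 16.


Doyle: BF = (D - 4)^2 * L / 16
Adjusted diameter = 16 - 4 = 12 in
(D-4)^2 = 12^2 = 144
BF = 144 * 16 / 16 = 144 BF

144


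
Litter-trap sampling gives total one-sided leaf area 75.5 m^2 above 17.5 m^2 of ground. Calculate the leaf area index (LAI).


Formula: LAI = total leaf area / ground area  (dimensionless)
LAI = 75.5 m^2 / 17.5 m^2
LAI = 4.31

4.31


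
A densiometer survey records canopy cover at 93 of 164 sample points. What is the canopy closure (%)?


Formula: Canopy closure = covered points / total points * 100
Closure = 93 / 164 * 100
Closure = 0.5671 * 100 = 56.7%

56.7


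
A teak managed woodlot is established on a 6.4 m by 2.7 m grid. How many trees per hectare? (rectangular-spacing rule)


Formula: TPH = 10000 m^2/ha / (spacing_x * spacing_y)
Area per tree = 6.4 m * 2.7 m = 17.28 m^2
TPH = 10000 / 17.28 = 579 trees/ha

579


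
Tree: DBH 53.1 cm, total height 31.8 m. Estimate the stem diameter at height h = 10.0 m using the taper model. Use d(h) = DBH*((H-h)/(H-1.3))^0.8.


Taper: d(h) = DBH * ((H - h) / (H - 1.3))^0.8
Numerator = H - h = 31.8 - 10.0 = 21.8 m
Denominator = H - 1.3 = 31.8 - 1.3 = 30.5 m
Ratio = 21.8 / 30.5 = 0.71475
d = 53.1 * 0.71475^0.8 = 40.6 cm

40.6


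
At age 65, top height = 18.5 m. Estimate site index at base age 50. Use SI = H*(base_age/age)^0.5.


Formula: SI = H_dom * (base_age / age)^0.5
Age ratio = 50 / 65 = 0.76923
sqrt(age_ratio) = 0.87706
SI = 18.5 * 0.87706 = 16.2 m

16.2


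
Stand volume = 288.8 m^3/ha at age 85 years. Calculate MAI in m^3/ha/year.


Formula: MAI = Total Volume / Stand Age
MAI = 288.8 m^3/ha / 85 years
MAI = 3.4 m^3/ha/year

3.4


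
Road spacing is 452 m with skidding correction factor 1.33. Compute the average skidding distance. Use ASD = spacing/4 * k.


Formula: ASD = (spacing / 4) * correction
Uncorrected distance = spacing / 4 = 452 / 4 = 113 m
ASD = 113 * 1.33 = 150 m

150


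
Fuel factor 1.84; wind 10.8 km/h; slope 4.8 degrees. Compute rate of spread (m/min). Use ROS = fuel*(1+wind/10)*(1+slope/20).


Formula: ROS = fuel * (1 + wind/10) * (1 + slope/20)
Wind factor = 1 + 10.8/10 = 2.08
Slope factor = 1 + 4.8/20 = 1.24
ROS = 1.84 * 2.08 * 1.24 = 4.75 m/min

4.75


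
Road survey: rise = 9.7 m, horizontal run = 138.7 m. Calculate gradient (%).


Formula: Gradient = rise / run * 100
Gradient = 9.7 / 138.7 * 100 = 7.0%

7.0


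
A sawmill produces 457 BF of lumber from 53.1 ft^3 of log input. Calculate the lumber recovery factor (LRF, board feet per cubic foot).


Formula: LRF = Lumber Output (BF) / Log Input (ft^3)
LRF = 457 BF / 53.1 ft^3
LRF = 8.61 BF/ft^3

8.61


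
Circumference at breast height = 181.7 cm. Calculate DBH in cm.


Formula: DBH = C / pi
DBH = 181.7 / pi
pi = 3.14159...
DBH = 57.8 cm

57.8


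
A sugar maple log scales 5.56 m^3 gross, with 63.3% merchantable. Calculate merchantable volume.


Formula: MV = V_total * (merchantable_pct / 100)
Merchantable fraction = 63.3% / 100 = 0.633
MV = 5.56 m^3 * 0.633 = 3.519 m^3

3.519


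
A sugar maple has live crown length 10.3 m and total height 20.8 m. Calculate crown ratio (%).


Formula: Crown Ratio = (Crown Length / Total Height) * 100
CR = (10.3 m / 20.8 m) * 100
CR = 0.4952 * 100 = 49.5%

49.5


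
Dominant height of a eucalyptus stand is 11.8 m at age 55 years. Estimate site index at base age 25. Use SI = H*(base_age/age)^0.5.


Formula: SI = H_dom * (base_age / age)^0.5
Age ratio = 25 / 55 = 0.45455
sqrt(age_ratio) = 0.6742
SI = 11.8 * 0.6742 = 8.0 m

8.0


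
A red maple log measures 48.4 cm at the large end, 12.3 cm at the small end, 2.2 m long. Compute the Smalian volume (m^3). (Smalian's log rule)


Smalian: V = (A1 + A2)/2 * L,  A = pi*(D/200)^2
A1 = pi*(48.4/200)^2 = 0.183984 m^2
A2 = pi*(12.3/200)^2 = 0.011882 m^2
V = (0.183984+0.011882)/2*2.2 = 0.2155 m^3

0.2155


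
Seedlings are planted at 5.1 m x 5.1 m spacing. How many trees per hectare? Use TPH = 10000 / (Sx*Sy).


Formula: TPH = 10000 m^2/ha / (spacing_x * spacing_y)
Area per tree = 5.1 m * 5.1 m = 26.01 m^2
TPH = 10000 / 26.01 = 384 trees/ha

384


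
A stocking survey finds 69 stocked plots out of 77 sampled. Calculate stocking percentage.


Formula: Stocking % = stocked plots / total plots * 100
Stocking = 69 / 77 * 100
Stocking = 0.8961 * 100 = 89.6%

89.6


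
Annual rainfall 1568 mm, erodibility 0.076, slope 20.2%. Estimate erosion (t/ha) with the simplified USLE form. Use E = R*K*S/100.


Formula: E = R * K * S / 100  (simplified USLE)
R * K = 1568 * 0.076 = 119.168
E = 119.168 * 20.2 / 100 = 24.07 t/ha

24.07


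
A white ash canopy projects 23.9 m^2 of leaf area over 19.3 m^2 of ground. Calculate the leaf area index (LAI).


Formula: LAI = total leaf area / ground area  (dimensionless)
LAI = 23.9 m^2 / 19.3 m^2
LAI = 1.24

1.24


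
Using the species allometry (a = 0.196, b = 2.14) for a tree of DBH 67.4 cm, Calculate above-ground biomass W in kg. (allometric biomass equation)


Formula: W = a * DBH^b  (allometric power law)
DBH^b = 67.4^2.14 = 8190.9105
W = 0.196 * 8190.9105 = 1605.4 kg

1605.4


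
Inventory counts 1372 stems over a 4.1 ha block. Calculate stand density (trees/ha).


Formula: Stand Density = N_trees / Area_ha
Density = 1372 trees / 4.1 ha
Density = 335 trees/ha

335


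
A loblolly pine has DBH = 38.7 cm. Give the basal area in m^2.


Formula: BA = pi * (DBH/2)^2 / 10000  (cm^2 to m^2)
Radius = DBH/2 = 38.7/2 = 19.35 cm
BA = pi * 19.35^2 / 10000
   = 1176.283 cm^2 / 10000
   = 0.1176 m^2

0.1176


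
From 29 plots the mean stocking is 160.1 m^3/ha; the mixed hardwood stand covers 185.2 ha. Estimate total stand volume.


Formula: Total Volume = Mean Volume per ha * Total Area
Total Volume = 160.1 m^3/ha * 185.2 ha
Total Volume = 29651 m^3

29651


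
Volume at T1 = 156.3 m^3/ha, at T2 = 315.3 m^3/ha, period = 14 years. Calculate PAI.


Formula: PAI = (V_T2 - V_T1) / (T2 - T1)
Volume increment = 315.3 - 156.3 = 159.0 m^3/ha
PAI = 159.0 / 14 = 11.36 m^3/ha/year

11.36


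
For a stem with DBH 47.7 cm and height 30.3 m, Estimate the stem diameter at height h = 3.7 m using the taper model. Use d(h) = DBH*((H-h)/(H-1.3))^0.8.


Taper: d(h) = DBH * ((H - h) / (H - 1.3))^0.8
Numerator = H - h = 30.3 - 3.7 = 26.6 m
Denominator = H - 1.3 = 30.3 - 1.3 = 29.0 m
Ratio = 26.6 / 29.0 = 0.91724
d = 47.7 * 0.91724^0.8 = 44.5 cm

44.5


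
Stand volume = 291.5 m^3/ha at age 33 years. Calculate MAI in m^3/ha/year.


Formula: MAI = Total Volume / Stand Age
MAI = 291.5 m^3/ha / 33 years
MAI = 8.83 m^3/ha/year

8.83


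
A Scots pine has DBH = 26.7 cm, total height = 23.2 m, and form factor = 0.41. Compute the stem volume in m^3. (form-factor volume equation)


Formula: V = pi * (DBH/200)^2 * H * ff
Radius = DBH/200 = 26.7/200 = 0.1335 m
Radius^2 = 0.1335^2 = 0.01782225 m^2
V = pi * 0.01782225 * 23.2 * 0.41
V = 0.533 m^3

0.533


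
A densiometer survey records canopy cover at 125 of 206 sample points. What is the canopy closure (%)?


Formula: Canopy closure = covered points / total points * 100
Closure = 125 / 206 * 100
Closure = 0.6068 * 100 = 60.7%

60.7


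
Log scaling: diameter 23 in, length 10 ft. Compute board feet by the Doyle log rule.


Doyle: BF = (D - 4)^2 * L / 16
Adjusted diameter = 23 - 4 = 19 in
(D-4)^2 = 19^2 = 361
BF = 361 * 10 / 16 = 226 BF

226


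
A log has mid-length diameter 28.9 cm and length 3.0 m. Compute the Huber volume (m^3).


Huber: V = Am * L,  Am = pi*(Dm/200)^2
Am = pi*(28.9/200)^2 = 0.065597 m^2
V = 0.065597*3.0 = 0.1968 m^3

0.1968


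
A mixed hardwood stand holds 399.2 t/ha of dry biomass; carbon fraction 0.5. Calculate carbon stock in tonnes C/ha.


Formula: Carbon Stock = Biomass * Carbon Fraction
C = 399.2 t/ha * 0.5
C = 199.6 t C/ha

199.6


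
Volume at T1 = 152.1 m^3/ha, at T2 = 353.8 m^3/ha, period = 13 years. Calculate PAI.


Formula: PAI = (V_T2 - V_T1) / (T2 - T1)
Volume increment = 353.8 - 152.1 = 201.7 m^3/ha
PAI = 201.7 / 13 = 15.52 m^3/ha/year

15.52


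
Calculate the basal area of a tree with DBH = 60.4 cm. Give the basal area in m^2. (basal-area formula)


Formula: BA = pi * (DBH/2)^2 / 10000  (cm^2 to m^2)
Radius = DBH/2 = 60.4/2 = 30.2 cm
BA = pi * 30.2^2 / 10000
   = 2865.2582 cm^2 / 10000
   = 0.2865 m^2

0.2865


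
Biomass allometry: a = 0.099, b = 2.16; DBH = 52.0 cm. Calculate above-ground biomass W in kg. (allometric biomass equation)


Formula: W = a * DBH^b  (allometric power law)
DBH^b = 52.0^2.16 = 5088.2357
W = 0.099 * 5088.2357 = 503.7 kg

503.7


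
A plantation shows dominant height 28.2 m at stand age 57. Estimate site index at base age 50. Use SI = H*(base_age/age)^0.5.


Formula: SI = H_dom * (base_age / age)^0.5
Age ratio = 50 / 57 = 0.87719
sqrt(age_ratio) = 0.93659
SI = 28.2 * 0.93659 = 26.4 m

26.4


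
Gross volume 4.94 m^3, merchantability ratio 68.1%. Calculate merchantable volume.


Formula: MV = V_total * (merchantable_pct / 100)
Merchantable fraction = 68.1% / 100 = 0.681
MV = 4.94 m^3 * 0.681 = 3.364 m^3

3.364


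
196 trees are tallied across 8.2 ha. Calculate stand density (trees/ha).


Formula: Stand Density = N_trees / Area_ha
Density = 196 trees / 8.2 ha
Density = 24 trees/ha

24


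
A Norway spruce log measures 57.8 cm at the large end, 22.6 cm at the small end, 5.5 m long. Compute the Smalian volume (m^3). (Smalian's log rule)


Smalian: V = (A1 + A2)/2 * L,  A = pi*(D/200)^2
A1 = pi*(57.8/200)^2 = 0.262389 m^2
A2 = pi*(22.6/200)^2 = 0.040115 m^2
V = (0.262389+0.040115)/2*5.5 = 0.8319 m^3

0.8319


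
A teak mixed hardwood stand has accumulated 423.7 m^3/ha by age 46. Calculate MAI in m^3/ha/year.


Formula: MAI = Total Volume / Stand Age
MAI = 423.7 m^3/ha / 46 years
MAI = 9.21 m^3/ha/year

9.21


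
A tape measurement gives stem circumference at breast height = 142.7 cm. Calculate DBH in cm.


Formula: DBH = C / pi
DBH = 142.7 / pi
pi = 3.14159...
DBH = 45.4 cm

45.4


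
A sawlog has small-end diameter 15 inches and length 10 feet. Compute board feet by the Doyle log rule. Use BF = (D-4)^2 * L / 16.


Doyle: BF = (D - 4)^2 * L / 16
Adjusted diameter = 15 - 4 = 11 in
(D-4)^2 = 11^2 = 121
BF = 121 * 10 / 16 = 76 BF

76


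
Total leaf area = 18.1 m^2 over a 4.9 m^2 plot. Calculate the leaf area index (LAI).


Formula: LAI = total leaf area / ground area  (dimensionless)
LAI = 18.1 m^2 / 4.9 m^2
LAI = 3.69

3.69


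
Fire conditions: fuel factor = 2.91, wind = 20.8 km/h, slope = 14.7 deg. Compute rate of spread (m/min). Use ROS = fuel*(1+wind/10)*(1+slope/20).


Formula: ROS = fuel * (1 + wind/10) * (1 + slope/20)
Wind factor = 1 + 20.8/10 = 3.08
Slope factor = 1 + 14.7/20 = 1.735
ROS = 2.91 * 3.08 * 1.735 = 15.55 m/min

15.55


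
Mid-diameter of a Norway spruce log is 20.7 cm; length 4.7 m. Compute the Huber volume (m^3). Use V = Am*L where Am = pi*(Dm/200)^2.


Huber: V = Am * L,  Am = pi*(Dm/200)^2
Am = pi*(20.7/200)^2 = 0.033654 m^2
V = 0.033654*4.7 = 0.1582 m^3

0.1582


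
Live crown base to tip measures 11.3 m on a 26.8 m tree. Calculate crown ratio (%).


Formula: Crown Ratio = (Crown Length / Total Height) * 100
CR = (11.3 m / 26.8 m) * 100
CR = 0.4216 * 100 = 42.2%

42.2


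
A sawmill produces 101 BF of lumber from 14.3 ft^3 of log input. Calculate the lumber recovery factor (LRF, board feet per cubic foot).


Formula: LRF = Lumber Output (BF) / Log Input (ft^3)
LRF = 101 BF / 14.3 ft^3
LRF = 7.06 BF/ft^3

7.06


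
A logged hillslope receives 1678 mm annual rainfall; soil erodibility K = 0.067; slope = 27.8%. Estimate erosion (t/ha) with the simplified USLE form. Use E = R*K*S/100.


Formula: E = R * K * S / 100  (simplified USLE)
R * K = 1678 * 0.067 = 112.426
E = 112.426 * 27.8 / 100 = 31.25 t/ha

31.25


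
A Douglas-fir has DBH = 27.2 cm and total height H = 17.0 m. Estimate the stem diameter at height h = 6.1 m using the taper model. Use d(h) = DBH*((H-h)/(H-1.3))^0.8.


Taper: d(h) = DBH * ((H - h) / (H - 1.3))^0.8
Numerator = H - h = 17.0 - 6.1 = 10.9 m
Denominator = H - 1.3 = 17.0 - 1.3 = 15.7 m
Ratio = 10.9 / 15.7 = 0.69427
d = 27.2 * 0.69427^0.8 = 20.3 cm

20.3


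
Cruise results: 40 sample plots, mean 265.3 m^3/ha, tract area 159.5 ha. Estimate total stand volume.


Formula: Total Volume = Mean Volume per ha * Total Area
Total Volume = 265.3 m^3/ha * 159.5 ha
Total Volume = 42315 m^3

42315


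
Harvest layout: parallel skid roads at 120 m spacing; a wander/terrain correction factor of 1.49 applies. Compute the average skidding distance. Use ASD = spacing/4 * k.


Formula: ASD = (spacing / 4) * correction
Uncorrected distance = spacing / 4 = 120 / 4 = 30 m
ASD = 30 * 1.49 = 45 m

45


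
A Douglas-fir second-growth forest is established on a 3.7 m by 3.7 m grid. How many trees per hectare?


Formula: TPH = 10000 m^2/ha / (spacing_x * spacing_y)
Area per tree = 3.7 m * 3.7 m = 13.69 m^2
TPH = 10000 / 13.69 = 730 trees/ha

730


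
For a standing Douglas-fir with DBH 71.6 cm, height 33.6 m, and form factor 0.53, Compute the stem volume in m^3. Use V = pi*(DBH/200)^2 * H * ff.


Formula: V = pi * (DBH/200)^2 * H * ff
Radius = DBH/200 = 71.6/200 = 0.358 m
Radius^2 = 0.358^2 = 0.128164 m^2
V = pi * 0.128164 * 33.6 * 0.53
V = 7.17 m^3

7.17


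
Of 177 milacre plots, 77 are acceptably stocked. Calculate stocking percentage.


Formula: Stocking % = stocked plots / total plots * 100
Stocking = 77 / 177 * 100
Stocking = 0.435 * 100 = 43.5%

43.5


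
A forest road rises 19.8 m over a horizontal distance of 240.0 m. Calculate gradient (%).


Formula: Gradient = rise / run * 100
Gradient = 19.8 / 240.0 * 100 = 8.3%

8.3


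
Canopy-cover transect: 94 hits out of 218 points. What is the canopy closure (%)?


Formula: Canopy closure = covered points / total points * 100
Closure = 94 / 218 * 100
Closure = 0.4312 * 100 = 43.1%

43.1


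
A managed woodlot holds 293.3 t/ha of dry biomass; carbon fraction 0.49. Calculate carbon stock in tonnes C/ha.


Formula: Carbon Stock = Biomass * Carbon Fraction
C = 293.3 t/ha * 0.49
C = 143.7 t C/ha

143.7


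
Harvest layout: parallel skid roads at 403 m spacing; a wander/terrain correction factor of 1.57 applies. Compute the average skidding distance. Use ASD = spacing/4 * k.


Formula: ASD = (spacing / 4) * correction
Uncorrected distance = spacing / 4 = 403 / 4 = 100.75 m
ASD = 100.75 * 1.57 = 158 m

158


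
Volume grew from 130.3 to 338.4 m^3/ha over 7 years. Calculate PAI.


Formula: PAI = (V_T2 - V_T1) / (T2 - T1)
Volume increment = 338.4 - 130.3 = 208.1 m^3/ha
PAI = 208.1 / 7 = 29.73 m^3/ha/year

29.73


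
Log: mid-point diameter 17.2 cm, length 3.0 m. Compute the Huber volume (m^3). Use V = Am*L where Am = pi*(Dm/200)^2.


Huber: V = Am * L,  Am = pi*(Dm/200)^2
Am = pi*(17.2/200)^2 = 0.023235 m^2
V = 0.023235*3.0 = 0.0697 m^3

0.0697


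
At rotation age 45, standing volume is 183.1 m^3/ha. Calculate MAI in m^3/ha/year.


Formula: MAI = Total Volume / Stand Age
MAI = 183.1 m^3/ha / 45 years
MAI = 4.07 m^3/ha/year

4.07


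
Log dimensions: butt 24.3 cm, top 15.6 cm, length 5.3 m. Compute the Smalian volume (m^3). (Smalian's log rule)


Smalian: V = (A1 + A2)/2 * L,  A = pi*(D/200)^2
A1 = pi*(24.3/200)^2 = 0.046377 m^2
A2 = pi*(15.6/200)^2 = 0.019113 m^2
V = (0.046377+0.019113)/2*5.3 = 0.1735 m^3

0.1735


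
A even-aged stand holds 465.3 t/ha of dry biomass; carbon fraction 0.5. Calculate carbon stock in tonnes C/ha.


Formula: Carbon Stock = Biomass * Carbon Fraction
C = 465.3 t/ha * 0.5
C = 232.7 t C/ha

232.7


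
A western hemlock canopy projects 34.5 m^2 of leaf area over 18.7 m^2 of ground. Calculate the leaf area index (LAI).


Formula: LAI = total leaf area / ground area  (dimensionless)
LAI = 34.5 m^2 / 18.7 m^2
LAI = 1.84

1.84


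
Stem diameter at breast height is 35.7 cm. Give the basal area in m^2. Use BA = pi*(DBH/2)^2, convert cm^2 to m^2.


Formula: BA = pi * (DBH/2)^2 / 10000  (cm^2 to m^2)
Radius = DBH/2 = 35.7/2 = 17.85 cm
BA = pi * 17.85^2 / 10000
   = 1000.9821 cm^2 / 10000
   = 0.1001 m^2

0.1001


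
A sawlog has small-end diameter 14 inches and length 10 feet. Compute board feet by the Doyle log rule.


Doyle: BF = (D - 4)^2 * L / 16
Adjusted diameter = 14 - 4 = 10 in
(D-4)^2 = 10^2 = 100
BF = 100 * 10 / 16 = 63 BF

63


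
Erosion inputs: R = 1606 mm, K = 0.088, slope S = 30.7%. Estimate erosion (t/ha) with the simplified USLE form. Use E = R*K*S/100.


Formula: E = R * K * S / 100  (simplified USLE)
R * K = 1606 * 0.088 = 141.328
E = 141.328 * 30.7 / 100 = 43.39 t/ha

43.39


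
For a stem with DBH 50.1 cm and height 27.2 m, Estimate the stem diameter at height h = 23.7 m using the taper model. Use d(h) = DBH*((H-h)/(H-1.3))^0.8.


Taper: d(h) = DBH * ((H - h) / (H - 1.3))^0.8
Numerator = H - h = 27.2 - 23.7 = 3.5 m
Denominator = H - 1.3 = 27.2 - 1.3 = 25.9 m
Ratio = 3.5 / 25.9 = 0.13514
d = 50.1 * 0.13514^0.8 = 10.1 cm

10.1


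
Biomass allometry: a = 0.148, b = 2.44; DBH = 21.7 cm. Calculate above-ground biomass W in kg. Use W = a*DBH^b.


Formula: W = a * DBH^b  (allometric power law)
DBH^b = 21.7^2.44 = 1823.7351
W = 0.148 * 1823.7351 = 269.9 kg

269.9


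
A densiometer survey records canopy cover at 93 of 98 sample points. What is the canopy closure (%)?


Formula: Canopy closure = covered points / total points * 100
Closure = 93 / 98 * 100
Closure = 0.949 * 100 = 94.9%

94.9


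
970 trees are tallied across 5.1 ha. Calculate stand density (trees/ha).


Formula: Stand Density = N_trees / Area_ha
Density = 970 trees / 5.1 ha
Density = 190 trees/ha

190


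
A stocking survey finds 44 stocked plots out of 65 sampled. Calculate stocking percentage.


Formula: Stocking % = stocked plots / total plots * 100
Stocking = 44 / 65 * 100
Stocking = 0.6769 * 100 = 67.7%

67.7


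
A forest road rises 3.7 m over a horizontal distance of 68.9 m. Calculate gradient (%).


Formula: Gradient = rise / run * 100
Gradient = 3.7 / 68.9 * 100 = 5.4%

5.4


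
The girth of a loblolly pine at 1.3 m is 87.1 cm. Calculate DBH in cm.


Formula: DBH = C / pi
DBH = 87.1 / pi
pi = 3.14159...
DBH = 27.7 cm

27.7


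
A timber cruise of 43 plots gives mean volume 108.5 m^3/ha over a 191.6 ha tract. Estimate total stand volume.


Formula: Total Volume = Mean Volume per ha * Total Area
Total Volume = 108.5 m^3/ha * 191.6 ha
Total Volume = 20789 m^3

20789


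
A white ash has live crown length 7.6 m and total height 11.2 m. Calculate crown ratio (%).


Formula: Crown Ratio = (Crown Length / Total Height) * 100
CR = (7.6 m / 11.2 m) * 100
CR = 0.6786 * 100 = 67.9%

67.9


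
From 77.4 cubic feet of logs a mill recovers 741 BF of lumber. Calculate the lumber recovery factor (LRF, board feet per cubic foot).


Formula: LRF = Lumber Output (BF) / Log Input (ft^3)
LRF = 741 BF / 77.4 ft^3
LRF = 9.57 BF/ft^3

9.57


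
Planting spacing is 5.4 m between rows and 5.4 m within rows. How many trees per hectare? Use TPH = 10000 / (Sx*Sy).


Formula: TPH = 10000 m^2/ha / (spacing_x * spacing_y)
Area per tree = 5.4 m * 5.4 m = 29.16 m^2
TPH = 10000 / 29.16 = 343 trees/ha

343


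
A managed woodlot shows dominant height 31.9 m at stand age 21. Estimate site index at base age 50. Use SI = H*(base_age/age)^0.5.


Formula: SI = H_dom * (base_age / age)^0.5
Age ratio = 50 / 21 = 2.38095
sqrt(age_ratio) = 1.54303
SI = 31.9 * 1.54303 = 49.2 m

49.2


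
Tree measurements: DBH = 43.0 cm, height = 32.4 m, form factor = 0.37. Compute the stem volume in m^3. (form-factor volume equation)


Formula: V = pi * (DBH/200)^2 * H * ff
Radius = DBH/200 = 43.0/200 = 0.215 m
Radius^2 = 0.215^2 = 0.046225 m^2
V = pi * 0.046225 * 32.4 * 0.37
V = 1.741 m^3

1.741


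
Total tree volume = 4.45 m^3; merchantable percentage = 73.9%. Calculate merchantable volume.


Formula: MV = V_total * (merchantable_pct / 100)
Merchantable fraction = 73.9% / 100 = 0.739
MV = 4.45 m^3 * 0.739 = 3.289 m^3

3.289


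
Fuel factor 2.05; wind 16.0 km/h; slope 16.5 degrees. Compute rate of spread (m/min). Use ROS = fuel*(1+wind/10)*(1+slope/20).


Formula: ROS = fuel * (1 + wind/10) * (1 + slope/20)
Wind factor = 1 + 16.0/10 = 2.6
Slope factor = 1 + 16.5/20 = 1.825
ROS = 2.05 * 2.6 * 1.825 = 9.73 m/min

9.73


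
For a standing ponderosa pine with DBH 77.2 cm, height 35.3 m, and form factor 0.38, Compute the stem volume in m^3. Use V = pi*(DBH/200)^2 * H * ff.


Formula: V = pi * (DBH/200)^2 * H * ff
Radius = DBH/200 = 77.2/200 = 0.386 m
Radius^2 = 0.386^2 = 0.148996 m^2
V = pi * 0.148996 * 35.3 * 0.38
V = 6.279 m^3

6.279


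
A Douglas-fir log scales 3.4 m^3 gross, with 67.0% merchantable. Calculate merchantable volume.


Formula: MV = V_total * (merchantable_pct / 100)
Merchantable fraction = 67.0% / 100 = 0.67
MV = 3.4 m^3 * 0.67 = 2.278 m^3

2.278


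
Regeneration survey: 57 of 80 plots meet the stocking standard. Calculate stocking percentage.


Formula: Stocking % = stocked plots / total plots * 100
Stocking = 57 / 80 * 100
Stocking = 0.7125 * 100 = 71.3%

71.3


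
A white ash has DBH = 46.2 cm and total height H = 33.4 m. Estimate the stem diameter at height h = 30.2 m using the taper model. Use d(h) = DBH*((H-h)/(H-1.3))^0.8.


Taper: d(h) = DBH * ((H - h) / (H - 1.3))^0.8
Numerator = H - h = 33.4 - 30.2 = 3.2 m
Denominator = H - 1.3 = 33.4 - 1.3 = 32.1 m
Ratio = 3.2 / 32.1 = 0.09969
d = 46.2 * 0.09969^0.8 = 7.3 cm

7.3


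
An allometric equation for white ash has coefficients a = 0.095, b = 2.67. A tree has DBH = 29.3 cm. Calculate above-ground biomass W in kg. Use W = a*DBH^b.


Formula: W = a * DBH^b  (allometric power law)
DBH^b = 29.3^2.67 = 8251.5692
W = 0.095 * 8251.5692 = 783.9 kg

783.9


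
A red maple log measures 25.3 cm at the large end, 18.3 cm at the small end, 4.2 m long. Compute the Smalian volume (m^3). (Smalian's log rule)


Smalian: V = (A1 + A2)/2 * L,  A = pi*(D/200)^2
A1 = pi*(25.3/200)^2 = 0.050273 m^2
A2 = pi*(18.3/200)^2 = 0.026302 m^2
V = (0.050273+0.026302)/2*4.2 = 0.1608 m^3

0.1608


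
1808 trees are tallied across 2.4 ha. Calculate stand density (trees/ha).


Formula: Stand Density = N_trees / Area_ha
Density = 1808 trees / 2.4 ha
Density = 753 trees/ha

753


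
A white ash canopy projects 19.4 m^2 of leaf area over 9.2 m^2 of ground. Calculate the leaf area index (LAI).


Formula: LAI = total leaf area / ground area  (dimensionless)
LAI = 19.4 m^2 / 9.2 m^2
LAI = 2.11

2.11


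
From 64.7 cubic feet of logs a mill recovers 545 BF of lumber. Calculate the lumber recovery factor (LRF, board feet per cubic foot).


Formula: LRF = Lumber Output (BF) / Log Input (ft^3)
LRF = 545 BF / 64.7 ft^3
LRF = 8.42 BF/ft^3

8.42


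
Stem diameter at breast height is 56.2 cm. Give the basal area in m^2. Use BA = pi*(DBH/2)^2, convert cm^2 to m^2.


Formula: BA = pi * (DBH/2)^2 / 10000  (cm^2 to m^2)
Radius = DBH/2 = 56.2/2 = 28.1 cm
BA = pi * 28.1^2 / 10000
   = 2480.633 cm^2 / 10000
   = 0.2481 m^2

0.2481


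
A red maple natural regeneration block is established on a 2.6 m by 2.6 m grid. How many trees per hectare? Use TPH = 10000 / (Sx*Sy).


Formula: TPH = 10000 m^2/ha / (spacing_x * spacing_y)
Area per tree = 2.6 m * 2.6 m = 6.76 m^2
TPH = 10000 / 6.76 = 1479 trees/ha

1479
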